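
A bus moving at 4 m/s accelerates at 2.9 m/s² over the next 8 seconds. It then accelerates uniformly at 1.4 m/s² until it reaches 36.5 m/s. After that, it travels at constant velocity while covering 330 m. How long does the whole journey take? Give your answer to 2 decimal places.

23.68 s

Phase 1 (accelerating): v₀ = 4.00 m/s, a = 2.9 m/s².
v = v₀ + at = 4.00 + (2.9)(8) = 27.2 m/s
Δx = v₀t + ½at² = 4.00·8 + 0.5·2.9·8² = 125 m

Phase 2 (accelerating): v₀ = 27.2 m/s, a = 1.4 m/s².
v = v₀ + at → t = (36.5 − 27.2) / 1.4 = 6.64 s
v² = v₀² + 2aΔx → Δx = (36.5² − 27.2²)/(2·1.4) = 212 m

Phase 3 (constant speed): v₀ = 36.5 m/s, a = 0 m/s².
Constant speed: t = d/v = 330/36.5 = 9.04 s
Total time = 8.00 + 6.64 + 9.04 = 23.7 s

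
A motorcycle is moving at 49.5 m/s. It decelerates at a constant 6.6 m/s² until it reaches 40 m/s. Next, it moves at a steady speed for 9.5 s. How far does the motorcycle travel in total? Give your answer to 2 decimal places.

444.41 m

Phase 1 (decelerating): v₀ = 49.5 m/s, a = -6.6 m/s².
v = v₀ + at → t = (40 − 49.5) / -6.6 = 1.44 s
v² = v₀² + 2aΔx → Δx = (40² − 49.5²)/(2·-6.6) = 64.4 m

Phase 2 (constant speed): v₀ = 40.0 m/s, a = 0 m/s².
v = v₀ + at = 40.0 + (0)(9.5) = 40.0 m/s
Δx = v₀t + ½at² = 40.0·9.5 + 0.5·0·9.5² = 380 m
Total distance = 64.4 + 380 = 444 m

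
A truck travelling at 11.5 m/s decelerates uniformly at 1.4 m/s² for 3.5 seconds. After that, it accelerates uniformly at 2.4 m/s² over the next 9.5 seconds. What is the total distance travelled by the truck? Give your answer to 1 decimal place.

Phase 1 (decelerating): v₀ = 11.5 m/s, a = -1.4 m/s².
v = v₀ + at = 11.5 + (-1.4)(3.5) = 6.60 m/s
Δx = v₀t + ½at² = 11.5·3.5 + 0.5·-1.4·3.5² = 31.7 m

Phase 2 (accelerating): v₀ = 6.60 m/s, a = 2.4 m/s².
v = v₀ + at = 6.60 + (2.4)(9.5) = 29.4 m/s
Δx = v₀t + ½at² = 6.60·9.5 + 0.5·2.4·9.5² = 171 m
Total distance = 31.7 + 171 = 203 m

202.7 m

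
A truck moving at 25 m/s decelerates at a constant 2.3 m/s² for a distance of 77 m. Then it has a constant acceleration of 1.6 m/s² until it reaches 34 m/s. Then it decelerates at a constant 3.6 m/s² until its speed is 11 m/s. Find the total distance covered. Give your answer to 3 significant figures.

Phase 1 (decelerating): v₀ = 25.0 m/s, a = -2.3 m/s².
v² = v₀² + 2aΔx = 25.0² + 2·-2.3·77 = 271 → v = 16.5 m/s
t = (v − v₀)/a = (16.5 − 25.0)/-2.3 = 3.71 s

Phase 2 (accelerating): v₀ = 16.5 m/s, a = 1.6 m/s².
v = v₀ + at → t = (34 − 16.5) / 1.6 = 11.0 s
v² = v₀² + 2aΔx → Δx = (34² − 16.5²)/(2·1.6) = 277 m

Phase 3 (decelerating): v₀ = 34.0 m/s, a = -3.6 m/s².
v = v₀ + at → t = (11 − 34.0) / -3.6 = 6.39 s
v² = v₀² + 2aΔx → Δx = (11² − 34.0²)/(2·-3.6) = 144 m
Total distance = 77.0 + 277 + 144 = 497 m

497 m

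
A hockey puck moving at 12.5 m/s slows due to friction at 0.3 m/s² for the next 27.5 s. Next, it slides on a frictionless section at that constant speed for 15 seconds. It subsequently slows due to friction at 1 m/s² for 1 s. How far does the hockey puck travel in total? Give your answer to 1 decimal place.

297.8 m

Phase 1 (decelerating): v₀ = 12.5 m/s, a = -0.3 m/s².
v = v₀ + at = 12.5 + (-0.3)(27.5) = 4.25 m/s
Δx = v₀t + ½at² = 12.5·27.5 + 0.5·-0.3·27.5² = 230 m

Phase 2 (constant speed): v₀ = 4.25 m/s, a = 0 m/s².
v = v₀ + at = 4.25 + (0)(15) = 4.25 m/s
Δx = v₀t + ½at² = 4.25·15 + 0.5·0·15² = 63.8 m

Phase 3 (decelerating): v₀ = 4.25 m/s, a = -1 m/s².
v = v₀ + at = 4.25 + (-1)(1) = 3.25 m/s
Δx = v₀t + ½at² = 4.25·1 + 0.5·-1·1² = 3.75 m
Total distance = 230 + 63.8 + 3.75 = 298 m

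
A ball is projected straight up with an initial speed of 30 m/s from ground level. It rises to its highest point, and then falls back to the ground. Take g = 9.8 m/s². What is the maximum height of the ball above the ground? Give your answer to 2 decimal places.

Phase 1 (rising): v₀ = 30.0 m/s, a = -9.8 m/s².
v = v₀ + at → t = (0 − 30.0) / -9.8 = 3.06 s
v² = v₀² + 2aΔx → Δx = (0² − 30.0²)/(2·-9.8) = 45.9 m
Maximum height = 45.9 m

45.92 m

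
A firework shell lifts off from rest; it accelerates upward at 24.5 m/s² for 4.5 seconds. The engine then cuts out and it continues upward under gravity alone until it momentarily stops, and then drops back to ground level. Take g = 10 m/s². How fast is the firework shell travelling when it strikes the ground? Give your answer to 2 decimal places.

Phase 1 (powered ascent): v₀ = 0 m/s, a = 24.5 m/s².
v = v₀ + at = 0 + (24.5)(4.5) = 110 m/s
Δx = v₀t + ½at² = 0·4.5 + 0.5·24.5·4.5² = 248 m

Phase 2 (coasting upward): v₀ = 110 m/s, a = -10 m/s².
v = v₀ + at → t = (0 − 110) / -10 = 11.0 s
v² = v₀² + 2aΔx → Δx = (0² − 110²)/(2·-10) = 608 m

Phase 3 (free fall): v₀ = 0 m/s, a = -10 m/s².
Falls 856 m from rest: t = √(2·856/10) = 13.1 s; v = g·t = 131 m/s.
Impact speed = 131 m/s

130.83 m/s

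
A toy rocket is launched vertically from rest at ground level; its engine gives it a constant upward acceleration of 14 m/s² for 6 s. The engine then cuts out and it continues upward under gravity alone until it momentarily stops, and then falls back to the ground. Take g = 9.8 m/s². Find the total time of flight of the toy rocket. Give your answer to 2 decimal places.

Phase 1 (powered ascent): v₀ = 0 m/s, a = 14 m/s².
v = v₀ + at = 0 + (14)(6) = 84.0 m/s
Δx = v₀t + ½at² = 0·6 + 0.5·14·6² = 252 m

Phase 2 (coasting upward): v₀ = 84.0 m/s, a = -9.8 m/s².
v = v₀ + at → t = (0 − 84.0) / -9.8 = 8.57 s
v² = v₀² + 2aΔx → Δx = (0² − 84.0²)/(2·-9.8) = 360 m

Phase 3 (free fall): v₀ = 0 m/s, a = -9.8 m/s².
Falls 612 m from rest: t = √(2·612/9.8) = 11.2 s; v = g·t = 110 m/s.
Total time = 6.00 + 8.57 + 11.2 = 25.7 s

25.75 s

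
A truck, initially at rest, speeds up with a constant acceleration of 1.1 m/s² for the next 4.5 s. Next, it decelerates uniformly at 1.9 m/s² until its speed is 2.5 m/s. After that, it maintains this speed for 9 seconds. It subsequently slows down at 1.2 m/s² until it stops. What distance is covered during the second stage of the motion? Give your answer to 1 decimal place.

4.8 m

Phase 1 (accelerating): v₀ = 0 m/s, a = 1.1 m/s².
v = v₀ + at = 0 + (1.1)(4.5) = 4.95 m/s
Δx = v₀t + ½at² = 0·4.5 + 0.5·1.1·4.5² = 11.1 m

Phase 2 (decelerating): v₀ = 4.95 m/s, a = -1.9 m/s².
v = v₀ + at → t = (2.5 − 4.95) / -1.9 = 1.29 s
v² = v₀² + 2aΔx → Δx = (2.5² − 4.95²)/(2·-1.9) = 4.80 m
Distance in phase 2 = 4.80 m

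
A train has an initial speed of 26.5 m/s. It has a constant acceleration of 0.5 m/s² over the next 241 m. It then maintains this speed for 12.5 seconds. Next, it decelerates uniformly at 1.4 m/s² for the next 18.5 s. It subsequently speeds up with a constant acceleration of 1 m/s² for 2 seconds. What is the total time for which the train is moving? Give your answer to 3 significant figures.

41.4 s

Phase 1 (accelerating): v₀ = 26.5 m/s, a = 0.5 m/s².
v² = v₀² + 2aΔx = 26.5² + 2·0.5·241 = 943 → v = 30.7 m/s
t = (v − v₀)/a = (30.7 − 26.5)/0.5 = 8.42 s

Phase 2 (constant speed): v₀ = 30.7 m/s, a = 0 m/s².
v = v₀ + at = 30.7 + (0)(12.5) = 30.7 m/s
Δx = v₀t + ½at² = 30.7·12.5 + 0.5·0·12.5² = 384 m

Phase 3 (decelerating): v₀ = 30.7 m/s, a = -1.4 m/s².
v = v₀ + at = 30.7 + (-1.4)(18.5) = 4.81 m/s
Δx = v₀t + ½at² = 30.7·18.5 + 0.5·-1.4·18.5² = 329 m

Phase 4 (accelerating): v₀ = 4.81 m/s, a = 1 m/s².
v = v₀ + at = 4.81 + (1)(2) = 6.81 m/s
Δx = v₀t + ½at² = 4.81·2 + 0.5·1·2² = 11.6 m
Total time = 8.42 + 12.5 + 18.5 + 2.00 = 41.4 s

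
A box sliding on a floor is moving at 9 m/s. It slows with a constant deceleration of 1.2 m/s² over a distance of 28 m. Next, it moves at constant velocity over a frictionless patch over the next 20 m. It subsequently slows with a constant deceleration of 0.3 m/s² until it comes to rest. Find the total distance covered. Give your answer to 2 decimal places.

71.00 m

Phase 1 (decelerating): v₀ = 9.00 m/s, a = -1.2 m/s².
v² = v₀² + 2aΔx = 9.00² + 2·-1.2·28 = 13.8 → v = 3.71 m/s
t = (v − v₀)/a = (3.71 − 9.00)/-1.2 = 4.40 s

Phase 2 (constant speed): v₀ = 3.71 m/s, a = 0 m/s².
Constant speed: t = d/v = 20/3.71 = 5.38 s

Phase 3 (decelerating): v₀ = 3.71 m/s, a = -0.3 m/s².
v = v₀ + at → t = (0 − 3.71) / -0.3 = 12.4 s
v² = v₀² + 2aΔx → Δx = (0² − 3.71²)/(2·-0.3) = 23.0 m
Total distance = 28.0 + 20.0 + 23.0 = 71.0 m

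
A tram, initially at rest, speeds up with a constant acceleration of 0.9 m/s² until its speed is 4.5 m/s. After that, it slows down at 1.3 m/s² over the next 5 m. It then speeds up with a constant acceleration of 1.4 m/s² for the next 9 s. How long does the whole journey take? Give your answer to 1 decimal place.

Phase 1 (accelerating): v₀ = 0 m/s, a = 0.9 m/s².
v = v₀ + at → t = (4.5 − 0) / 0.9 = 5.00 s
v² = v₀² + 2aΔx → Δx = (4.5² − 0²)/(2·0.9) = 11.2 m

Phase 2 (decelerating): v₀ = 4.50 m/s, a = -1.3 m/s².
v² = v₀² + 2aΔx = 4.50² + 2·-1.3·5 = 7.25 → v = 2.69 m/s
t = (v − v₀)/a = (2.69 − 4.50)/-1.3 = 1.39 s

Phase 3 (accelerating): v₀ = 2.69 m/s, a = 1.4 m/s².
v = v₀ + at = 2.69 + (1.4)(9) = 15.3 m/s
Δx = v₀t + ½at² = 2.69·9 + 0.5·1.4·9² = 80.9 m
Total time = 5.00 + 1.39 + 9.00 = 15.4 s

15.4 s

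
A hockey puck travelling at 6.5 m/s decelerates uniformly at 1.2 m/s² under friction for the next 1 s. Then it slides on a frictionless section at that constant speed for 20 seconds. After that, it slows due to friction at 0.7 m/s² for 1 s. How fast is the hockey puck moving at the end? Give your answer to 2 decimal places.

4.60 m/s

Phase 1 (decelerating): v₀ = 6.50 m/s, a = -1.2 m/s².
v = v₀ + at = 6.50 + (-1.2)(1) = 5.30 m/s
Δx = v₀t + ½at² = 6.50·1 + 0.5·-1.2·1² = 5.90 m

Phase 2 (constant speed): v₀ = 5.30 m/s, a = 0 m/s².
v = v₀ + at = 5.30 + (0)(20) = 5.30 m/s
Δx = v₀t + ½at² = 5.30·20 + 0.5·0·20² = 106 m

Phase 3 (decelerating): v₀ = 5.30 m/s, a = -0.7 m/s².
v = v₀ + at = 5.30 + (-0.7)(1) = 4.60 m/s
Δx = v₀t + ½at² = 5.30·1 + 0.5·-0.7·1² = 4.95 m
Final speed = 4.60 m/s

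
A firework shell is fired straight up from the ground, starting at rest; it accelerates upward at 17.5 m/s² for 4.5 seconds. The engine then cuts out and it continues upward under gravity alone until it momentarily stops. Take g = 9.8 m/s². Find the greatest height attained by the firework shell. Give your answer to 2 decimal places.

Phase 1 (powered ascent): v₀ = 0 m/s, a = 17.5 m/s².
v = v₀ + at = 0 + (17.5)(4.5) = 78.8 m/s
Δx = v₀t + ½at² = 0·4.5 + 0.5·17.5·4.5² = 177 m

Phase 2 (coasting upward): v₀ = 78.8 m/s, a = -9.8 m/s².
v = v₀ + at → t = (0 − 78.8) / -9.8 = 8.04 s
v² = v₀² + 2aΔx → Δx = (0² − 78.8²)/(2·-9.8) = 316 m
Maximum height = 177 + 316 = 494 m

493.59 m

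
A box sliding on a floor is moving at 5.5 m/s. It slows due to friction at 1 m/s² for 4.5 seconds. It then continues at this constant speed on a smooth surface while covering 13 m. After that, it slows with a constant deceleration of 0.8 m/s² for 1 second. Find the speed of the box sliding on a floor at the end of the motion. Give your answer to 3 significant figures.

0.200 m/s

Phase 1 (decelerating): v₀ = 5.50 m/s, a = -1 m/s².
v = v₀ + at = 5.50 + (-1)(4.5) = 1.00 m/s
Δx = v₀t + ½at² = 5.50·4.5 + 0.5·-1·4.5² = 14.6 m

Phase 2 (constant speed): v₀ = 1.00 m/s, a = 0 m/s².
Constant speed: t = d/v = 13/1.00 = 13.0 s

Phase 3 (decelerating): v₀ = 1.00 m/s, a = -0.8 m/s².
v = v₀ + at = 1.00 + (-0.8)(1) = 0.200 m/s
Δx = v₀t + ½at² = 1.00·1 + 0.5·-0.8·1² = 0.600 m
Final speed = 0.200 m/s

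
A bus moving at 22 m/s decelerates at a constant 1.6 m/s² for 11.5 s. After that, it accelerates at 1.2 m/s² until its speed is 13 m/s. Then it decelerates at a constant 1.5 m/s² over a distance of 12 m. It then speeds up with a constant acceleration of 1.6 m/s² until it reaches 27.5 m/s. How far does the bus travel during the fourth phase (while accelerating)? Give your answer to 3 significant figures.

Phase 1 (decelerating): v₀ = 22.0 m/s, a = -1.6 m/s².
v = v₀ + at = 22.0 + (-1.6)(11.5) = 3.60 m/s
Δx = v₀t + ½at² = 22.0·11.5 + 0.5·-1.6·11.5² = 147 m

Phase 2 (accelerating): v₀ = 3.60 m/s, a = 1.2 m/s².
v = v₀ + at → t = (13 − 3.60) / 1.2 = 7.83 s
v² = v₀² + 2aΔx → Δx = (13² − 3.60²)/(2·1.2) = 65.0 m

Phase 3 (decelerating): v₀ = 13.0 m/s, a = -1.5 m/s².
v² = v₀² + 2aΔx = 13.0² + 2·-1.5·12 = 133 → v = 11.5 m/s
t = (v − v₀)/a = (11.5 − 13.0)/-1.5 = 0.978 s

Phase 4 (accelerating): v₀ = 11.5 m/s, a = 1.6 m/s².
v = v₀ + at → t = (27.5 − 11.5) / 1.6 = 9.98 s
v² = v₀² + 2aΔx → Δx = (27.5² − 11.5²)/(2·1.6) = 195 m
Distance in phase 4 = 195 m

195 m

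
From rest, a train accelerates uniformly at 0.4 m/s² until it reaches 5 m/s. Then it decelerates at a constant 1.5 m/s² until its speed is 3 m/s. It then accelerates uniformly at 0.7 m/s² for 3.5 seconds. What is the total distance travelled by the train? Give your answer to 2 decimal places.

Phase 1 (accelerating): v₀ = 0 m/s, a = 0.4 m/s².
v = v₀ + at → t = (5 − 0) / 0.4 = 12.5 s
v² = v₀² + 2aΔx → Δx = (5² − 0²)/(2·0.4) = 31.2 m

Phase 2 (decelerating): v₀ = 5.00 m/s, a = -1.5 m/s².
v = v₀ + at → t = (3 − 5.00) / -1.5 = 1.33 s
v² = v₀² + 2aΔx → Δx = (3² − 5.00²)/(2·-1.5) = 5.33 m

Phase 3 (accelerating): v₀ = 3.00 m/s, a = 0.7 m/s².
v = v₀ + at = 3.00 + (0.7)(3.5) = 5.45 m/s
Δx = v₀t + ½at² = 3.00·3.5 + 0.5·0.7·3.5² = 14.8 m
Total distance = 31.2 + 5.33 + 14.8 = 51.4 m

51.37 m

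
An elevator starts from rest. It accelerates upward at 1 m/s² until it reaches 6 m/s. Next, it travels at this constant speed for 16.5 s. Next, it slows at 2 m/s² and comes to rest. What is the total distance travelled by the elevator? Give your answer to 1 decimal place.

Phase 1 (accelerating): v₀ = 0 m/s, a = 1 m/s².
v = v₀ + at → t = (6 − 0) / 1 = 6.00 s
v² = v₀² + 2aΔx → Δx = (6² − 0²)/(2·1) = 18.0 m

Phase 2 (constant speed): v₀ = 6.00 m/s, a = 0 m/s².
v = v₀ + at = 6.00 + (0)(16.5) = 6.00 m/s
Δx = v₀t + ½at² = 6.00·16.5 + 0.5·0·16.5² = 99.0 m

Phase 3 (decelerating): v₀ = 6.00 m/s, a = -2 m/s².
v = v₀ + at → t = (0 − 6.00) / -2 = 3.00 s
v² = v₀² + 2aΔx → Δx = (0² − 6.00²)/(2·-2) = 9.00 m
Total distance = 18.0 + 99.0 + 9.00 = 126 m

126.0 m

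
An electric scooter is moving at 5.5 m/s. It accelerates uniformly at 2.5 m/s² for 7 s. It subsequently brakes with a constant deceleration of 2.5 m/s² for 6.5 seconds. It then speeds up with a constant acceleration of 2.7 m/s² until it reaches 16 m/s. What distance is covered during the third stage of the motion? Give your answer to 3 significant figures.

39.0 m

Phase 1 (accelerating): v₀ = 5.50 m/s, a = 2.5 m/s².
v = v₀ + at = 5.50 + (2.5)(7) = 23.0 m/s
Δx = v₀t + ½at² = 5.50·7 + 0.5·2.5·7² = 99.8 m

Phase 2 (decelerating): v₀ = 23.0 m/s, a = -2.5 m/s².
v = v₀ + at = 23.0 + (-2.5)(6.5) = 6.75 m/s
Δx = v₀t + ½at² = 23.0·6.5 + 0.5·-2.5·6.5² = 96.7 m

Phase 3 (accelerating): v₀ = 6.75 m/s, a = 2.7 m/s².
v = v₀ + at → t = (16 − 6.75) / 2.7 = 3.43 s
v² = v₀² + 2aΔx → Δx = (16² − 6.75²)/(2·2.7) = 39.0 m
Distance in phase 3 = 39.0 m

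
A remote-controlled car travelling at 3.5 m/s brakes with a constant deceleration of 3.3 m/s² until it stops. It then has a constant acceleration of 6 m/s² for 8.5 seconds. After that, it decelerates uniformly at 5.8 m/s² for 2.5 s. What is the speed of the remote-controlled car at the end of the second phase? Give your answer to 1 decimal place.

Phase 1 (decelerating): v₀ = 3.50 m/s, a = -3.3 m/s².
v = v₀ + at → t = (0 − 3.50) / -3.3 = 1.06 s
v² = v₀² + 2aΔx → Δx = (0² − 3.50²)/(2·-3.3) = 1.86 m

Phase 2 (accelerating): v₀ = 0 m/s, a = 6 m/s².
v = v₀ + at = 0 + (6)(8.5) = 51.0 m/s
Δx = v₀t + ½at² = 0·8.5 + 0.5·6·8.5² = 217 m
Speed at end of phase 2 = 51.0 m/s

51.0 m/s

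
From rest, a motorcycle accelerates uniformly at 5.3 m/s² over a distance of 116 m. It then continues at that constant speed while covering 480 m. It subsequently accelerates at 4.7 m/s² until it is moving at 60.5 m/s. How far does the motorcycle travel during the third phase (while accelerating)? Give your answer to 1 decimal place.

258.6 m

Phase 1 (accelerating): v₀ = 0 m/s, a = 5.3 m/s².
v² = v₀² + 2aΔx = 0² + 2·5.3·116 = 1230 → v = 35.1 m/s
t = (v − v₀)/a = (35.1 − 0)/5.3 = 6.62 s

Phase 2 (constant speed): v₀ = 35.1 m/s, a = 0 m/s².
Constant speed: t = d/v = 480/35.1 = 13.7 s

Phase 3 (accelerating): v₀ = 35.1 m/s, a = 4.7 m/s².
v = v₀ + at → t = (60.5 − 35.1) / 4.7 = 5.41 s
v² = v₀² + 2aΔx → Δx = (60.5² − 35.1²)/(2·4.7) = 259 m
Distance in phase 3 = 259 m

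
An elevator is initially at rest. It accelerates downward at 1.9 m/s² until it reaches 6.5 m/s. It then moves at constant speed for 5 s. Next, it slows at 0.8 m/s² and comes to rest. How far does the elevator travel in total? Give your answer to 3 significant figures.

70.0 m

Phase 1 (accelerating): v₀ = 0 m/s, a = 1.9 m/s².
v = v₀ + at → t = (6.5 − 0) / 1.9 = 3.42 s
v² = v₀² + 2aΔx → Δx = (6.5² − 0²)/(2·1.9) = 11.1 m

Phase 2 (constant speed): v₀ = 6.50 m/s, a = 0 m/s².
v = v₀ + at = 6.50 + (0)(5) = 6.50 m/s
Δx = v₀t + ½at² = 6.50·5 + 0.5·0·5² = 32.5 m

Phase 3 (decelerating): v₀ = 6.50 m/s, a = -0.8 m/s².
v = v₀ + at → t = (0 − 6.50) / -0.8 = 8.12 s
v² = v₀² + 2aΔx → Δx = (0² − 6.50²)/(2·-0.8) = 26.4 m
Total distance = 11.1 + 32.5 + 26.4 = 70.0 m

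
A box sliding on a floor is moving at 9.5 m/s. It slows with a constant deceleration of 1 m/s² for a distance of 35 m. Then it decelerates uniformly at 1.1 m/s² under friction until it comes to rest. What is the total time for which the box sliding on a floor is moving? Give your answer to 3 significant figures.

Phase 1 (decelerating): v₀ = 9.50 m/s, a = -1 m/s².
v² = v₀² + 2aΔx = 9.50² + 2·-1·35 = 20.2 → v = 4.50 m/s
t = (v − v₀)/a = (4.50 − 9.50)/-1 = 5.00 s

Phase 2 (decelerating): v₀ = 4.50 m/s, a = -1.1 m/s².
v = v₀ + at → t = (0 − 4.50) / -1.1 = 4.09 s
v² = v₀² + 2aΔx → Δx = (0² − 4.50²)/(2·-1.1) = 9.20 m
Total time = 5.00 + 4.09 = 9.09 s

9.09 s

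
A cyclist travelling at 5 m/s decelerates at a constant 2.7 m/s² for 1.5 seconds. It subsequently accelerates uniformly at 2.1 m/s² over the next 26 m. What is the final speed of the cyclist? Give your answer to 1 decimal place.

Phase 1 (decelerating): v₀ = 5.00 m/s, a = -2.7 m/s².
v = v₀ + at = 5.00 + (-2.7)(1.5) = 0.950 m/s
Δx = v₀t + ½at² = 5.00·1.5 + 0.5·-2.7·1.5² = 4.46 m

Phase 2 (accelerating): v₀ = 0.950 m/s, a = 2.1 m/s².
v² = v₀² + 2aΔx = 0.950² + 2·2.1·26 = 110 → v = 10.5 m/s
t = (v − v₀)/a = (10.5 − 0.950)/2.1 = 4.54 s
Final speed = 10.5 m/s

10.5 m/s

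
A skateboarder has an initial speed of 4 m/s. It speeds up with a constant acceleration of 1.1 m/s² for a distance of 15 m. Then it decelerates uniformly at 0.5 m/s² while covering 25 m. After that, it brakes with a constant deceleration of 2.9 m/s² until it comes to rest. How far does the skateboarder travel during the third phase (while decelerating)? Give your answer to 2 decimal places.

4.14 m

Phase 1 (accelerating): v₀ = 4.00 m/s, a = 1.1 m/s².
v² = v₀² + 2aΔx = 4.00² + 2·1.1·15 = 49.0 → v = 7.00 m/s
t = (v − v₀)/a = (7.00 − 4.00)/1.1 = 2.73 s

Phase 2 (decelerating): v₀ = 7.00 m/s, a = -0.5 m/s².
v² = v₀² + 2aΔx = 7.00² + 2·-0.5·25 = 24.0 → v = 4.90 m/s
t = (v − v₀)/a = (4.90 − 7.00)/-0.5 = 4.20 s

Phase 3 (decelerating): v₀ = 4.90 m/s, a = -2.9 m/s².
v = v₀ + at → t = (0 − 4.90) / -2.9 = 1.69 s
v² = v₀² + 2aΔx → Δx = (0² − 4.90²)/(2·-2.9) = 4.14 m
Distance in phase 3 = 4.14 m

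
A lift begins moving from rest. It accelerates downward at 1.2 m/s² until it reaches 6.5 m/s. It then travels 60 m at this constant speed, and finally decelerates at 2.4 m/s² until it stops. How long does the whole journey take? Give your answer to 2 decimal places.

17.36 s

Phase 1 (accelerating): v₀ = 0 m/s, a = 1.2 m/s².
v = v₀ + at → t = (6.5 − 0) / 1.2 = 5.42 s
v² = v₀² + 2aΔx → Δx = (6.5² − 0²)/(2·1.2) = 17.6 m

Phase 2 (constant speed): v₀ = 6.50 m/s, a = 0 m/s².
Constant speed: t = d/v = 60/6.50 = 9.23 s

Phase 3 (decelerating): v₀ = 6.50 m/s, a = -2.4 m/s².
v = v₀ + at → t = (0 − 6.50) / -2.4 = 2.71 s
v² = v₀² + 2aΔx → Δx = (0² − 6.50²)/(2·-2.4) = 8.80 m
Total time = 5.42 + 9.23 + 2.71 = 17.4 s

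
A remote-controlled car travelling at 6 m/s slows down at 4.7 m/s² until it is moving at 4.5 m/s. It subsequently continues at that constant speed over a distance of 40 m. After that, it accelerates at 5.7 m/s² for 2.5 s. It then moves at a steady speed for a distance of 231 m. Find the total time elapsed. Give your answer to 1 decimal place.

Phase 1 (decelerating): v₀ = 6.00 m/s, a = -4.7 m/s².
v = v₀ + at → t = (4.5 − 6.00) / -4.7 = 0.319 s
v² = v₀² + 2aΔx → Δx = (4.5² − 6.00²)/(2·-4.7) = 1.68 m

Phase 2 (constant speed): v₀ = 4.50 m/s, a = 0 m/s².
Constant speed: t = d/v = 40/4.50 = 8.89 s

Phase 3 (accelerating): v₀ = 4.50 m/s, a = 5.7 m/s².
v = v₀ + at = 4.50 + (5.7)(2.5) = 18.8 m/s
Δx = v₀t + ½at² = 4.50·2.5 + 0.5·5.7·2.5² = 29.1 m

Phase 4 (constant speed): v₀ = 18.8 m/s, a = 0 m/s².
Constant speed: t = d/v = 231/18.8 = 12.3 s
Total time = 0.319 + 8.89 + 2.50 + 12.3 = 24.0 s

24.0 s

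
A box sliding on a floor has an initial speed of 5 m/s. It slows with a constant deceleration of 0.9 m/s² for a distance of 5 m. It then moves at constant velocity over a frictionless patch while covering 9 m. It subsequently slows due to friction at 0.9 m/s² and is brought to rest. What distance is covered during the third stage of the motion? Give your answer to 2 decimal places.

Phase 1 (decelerating): v₀ = 5.00 m/s, a = -0.9 m/s².
v² = v₀² + 2aΔx = 5.00² + 2·-0.9·5 = 16.0 → v = 4.00 m/s
t = (v − v₀)/a = (4.00 − 5.00)/-0.9 = 1.11 s

Phase 2 (constant speed): v₀ = 4.00 m/s, a = 0 m/s².
Constant speed: t = d/v = 9/4.00 = 2.25 s

Phase 3 (decelerating): v₀ = 4.00 m/s, a = -0.9 m/s².
v = v₀ + at → t = (0 − 4.00) / -0.9 = 4.44 s
v² = v₀² + 2aΔx → Δx = (0² − 4.00²)/(2·-0.9) = 8.89 m
Distance in phase 3 = 8.89 m

8.89 m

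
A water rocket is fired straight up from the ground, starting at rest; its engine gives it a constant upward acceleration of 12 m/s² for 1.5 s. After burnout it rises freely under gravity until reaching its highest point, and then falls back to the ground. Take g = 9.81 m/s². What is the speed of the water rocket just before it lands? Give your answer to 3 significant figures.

24.3 m/s

Phase 1 (powered ascent): v₀ = 0 m/s, a = 12 m/s².
v = v₀ + at = 0 + (12)(1.5) = 18.0 m/s
Δx = v₀t + ½at² = 0·1.5 + 0.5·12·1.5² = 13.5 m

Phase 2 (coasting upward): v₀ = 18.0 m/s, a = -9.81 m/s².
v = v₀ + at → t = (0 − 18.0) / -9.81 = 1.83 s
v² = v₀² + 2aΔx → Δx = (0² − 18.0²)/(2·-9.81) = 16.5 m

Phase 3 (free fall): v₀ = 0 m/s, a = -9.81 m/s².
Falls 30.0 m from rest: t = √(2·30.0/9.81) = 2.47 s; v = g·t = 24.3 m/s.
Impact speed = 24.3 m/s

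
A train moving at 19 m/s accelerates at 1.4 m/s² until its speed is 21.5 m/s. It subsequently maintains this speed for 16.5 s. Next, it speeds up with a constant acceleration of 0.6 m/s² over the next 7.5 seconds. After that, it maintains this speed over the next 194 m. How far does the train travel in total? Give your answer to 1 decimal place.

763.0 m

Phase 1 (accelerating): v₀ = 19.0 m/s, a = 1.4 m/s².
v = v₀ + at → t = (21.5 − 19.0) / 1.4 = 1.79 s
v² = v₀² + 2aΔx → Δx = (21.5² − 19.0²)/(2·1.4) = 36.2 m

Phase 2 (constant speed): v₀ = 21.5 m/s, a = 0 m/s².
v = v₀ + at = 21.5 + (0)(16.5) = 21.5 m/s
Δx = v₀t + ½at² = 21.5·16.5 + 0.5·0·16.5² = 355 m

Phase 3 (accelerating): v₀ = 21.5 m/s, a = 0.6 m/s².
v = v₀ + at = 21.5 + (0.6)(7.5) = 26.0 m/s
Δx = v₀t + ½at² = 21.5·7.5 + 0.5·0.6·7.5² = 178 m

Phase 4 (constant speed): v₀ = 26.0 m/s, a = 0 m/s².
Constant speed: t = d/v = 194/26.0 = 7.46 s
Total distance = 36.2 + 355 + 178 + 194 = 763 m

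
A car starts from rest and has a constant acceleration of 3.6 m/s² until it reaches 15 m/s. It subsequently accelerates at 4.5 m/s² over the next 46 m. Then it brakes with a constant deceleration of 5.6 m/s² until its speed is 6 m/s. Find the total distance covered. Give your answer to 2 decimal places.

Phase 1 (accelerating): v₀ = 0 m/s, a = 3.6 m/s².
v = v₀ + at → t = (15 − 0) / 3.6 = 4.17 s
v² = v₀² + 2aΔx → Δx = (15² − 0²)/(2·3.6) = 31.2 m

Phase 2 (accelerating): v₀ = 15.0 m/s, a = 4.5 m/s².
v² = v₀² + 2aΔx = 15.0² + 2·4.5·46 = 639 → v = 25.3 m/s
t = (v − v₀)/a = (25.3 − 15.0)/4.5 = 2.28 s

Phase 3 (decelerating): v₀ = 25.3 m/s, a = -5.6 m/s².
v = v₀ + at → t = (6 − 25.3) / -5.6 = 3.44 s
v² = v₀² + 2aΔx → Δx = (6² − 25.3²)/(2·-5.6) = 53.8 m
Total distance = 31.2 + 46.0 + 53.8 = 131 m

131.09 m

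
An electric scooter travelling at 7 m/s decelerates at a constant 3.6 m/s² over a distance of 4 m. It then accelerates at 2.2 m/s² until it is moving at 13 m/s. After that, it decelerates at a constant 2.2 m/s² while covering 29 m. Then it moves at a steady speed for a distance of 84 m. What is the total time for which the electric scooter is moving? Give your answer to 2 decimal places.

Phase 1 (decelerating): v₀ = 7.00 m/s, a = -3.6 m/s².
v² = v₀² + 2aΔx = 7.00² + 2·-3.6·4 = 20.2 → v = 4.49 m/s
t = (v − v₀)/a = (4.49 − 7.00)/-3.6 = 0.696 s

Phase 2 (accelerating): v₀ = 4.49 m/s, a = 2.2 m/s².
v = v₀ + at → t = (13 − 4.49) / 2.2 = 3.87 s
v² = v₀² + 2aΔx → Δx = (13² − 4.49²)/(2·2.2) = 33.8 m

Phase 3 (decelerating): v₀ = 13.0 m/s, a = -2.2 m/s².
v² = v₀² + 2aΔx = 13.0² + 2·-2.2·29 = 41.4 → v = 6.43 m/s
t = (v − v₀)/a = (6.43 − 13.0)/-2.2 = 2.98 s

Phase 4 (constant speed): v₀ = 6.43 m/s, a = 0 m/s².
Constant speed: t = d/v = 84/6.43 = 13.1 s
Total time = 0.696 + 3.87 + 2.98 + 13.1 = 20.6 s

20.60 s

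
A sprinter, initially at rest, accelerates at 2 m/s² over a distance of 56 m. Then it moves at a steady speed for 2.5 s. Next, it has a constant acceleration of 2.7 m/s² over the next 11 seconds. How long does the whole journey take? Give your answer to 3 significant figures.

21.0 s

Phase 1 (accelerating): v₀ = 0 m/s, a = 2 m/s².
v² = v₀² + 2aΔx = 0² + 2·2·56 = 224 → v = 15.0 m/s
t = (v − v₀)/a = (15.0 − 0)/2 = 7.48 s

Phase 2 (constant speed): v₀ = 15.0 m/s, a = 0 m/s².
v = v₀ + at = 15.0 + (0)(2.5) = 15.0 m/s
Δx = v₀t + ½at² = 15.0·2.5 + 0.5·0·2.5² = 37.4 m

Phase 3 (accelerating): v₀ = 15.0 m/s, a = 2.7 m/s².
v = v₀ + at = 15.0 + (2.7)(11) = 44.7 m/s
Δx = v₀t + ½at² = 15.0·11 + 0.5·2.7·11² = 328 m
Total time = 7.48 + 2.50 + 11.0 = 21.0 s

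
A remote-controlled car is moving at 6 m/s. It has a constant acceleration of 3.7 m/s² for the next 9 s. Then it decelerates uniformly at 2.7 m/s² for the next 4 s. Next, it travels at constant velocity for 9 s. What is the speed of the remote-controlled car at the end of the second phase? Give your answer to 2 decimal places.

28.50 m/s

Phase 1 (accelerating): v₀ = 6.00 m/s, a = 3.7 m/s².
v = v₀ + at = 6.00 + (3.7)(9) = 39.3 m/s
Δx = v₀t + ½at² = 6.00·9 + 0.5·3.7·9² = 204 m

Phase 2 (decelerating): v₀ = 39.3 m/s, a = -2.7 m/s².
v = v₀ + at = 39.3 + (-2.7)(4) = 28.5 m/s
Δx = v₀t + ½at² = 39.3·4 + 0.5·-2.7·4² = 136 m
Speed at end of phase 2 = 28.5 m/s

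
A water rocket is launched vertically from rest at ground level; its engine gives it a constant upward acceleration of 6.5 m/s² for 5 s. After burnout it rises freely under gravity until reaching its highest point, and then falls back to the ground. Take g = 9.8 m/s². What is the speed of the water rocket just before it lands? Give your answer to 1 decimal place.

51.5 m/s

Phase 1 (powered ascent): v₀ = 0 m/s, a = 6.5 m/s².
v = v₀ + at = 0 + (6.5)(5) = 32.5 m/s
Δx = v₀t + ½at² = 0·5 + 0.5·6.5·5² = 81.2 m

Phase 2 (coasting upward): v₀ = 32.5 m/s, a = -9.8 m/s².
v = v₀ + at → t = (0 − 32.5) / -9.8 = 3.32 s
v² = v₀² + 2aΔx → Δx = (0² − 32.5²)/(2·-9.8) = 53.9 m

Phase 3 (free fall): v₀ = 0 m/s, a = -9.8 m/s².
Falls 135 m from rest: t = √(2·135/9.8) = 5.25 s; v = g·t = 51.5 m/s.
Impact speed = 51.5 m/s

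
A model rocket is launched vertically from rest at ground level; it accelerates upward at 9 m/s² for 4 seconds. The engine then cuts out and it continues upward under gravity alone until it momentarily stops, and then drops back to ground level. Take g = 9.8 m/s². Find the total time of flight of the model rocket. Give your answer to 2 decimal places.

12.98 s

Phase 1 (powered ascent): v₀ = 0 m/s, a = 9 m/s².
v = v₀ + at = 0 + (9)(4) = 36.0 m/s
Δx = v₀t + ½at² = 0·4 + 0.5·9·4² = 72.0 m

Phase 2 (coasting upward): v₀ = 36.0 m/s, a = -9.8 m/s².
v = v₀ + at → t = (0 − 36.0) / -9.8 = 3.67 s
v² = v₀² + 2aΔx → Δx = (0² − 36.0²)/(2·-9.8) = 66.1 m

Phase 3 (free fall): v₀ = 0 m/s, a = -9.8 m/s².
Falls 138 m from rest: t = √(2·138/9.8) = 5.31 s; v = g·t = 52.0 m/s.
Total time = 4.00 + 3.67 + 5.31 = 13.0 s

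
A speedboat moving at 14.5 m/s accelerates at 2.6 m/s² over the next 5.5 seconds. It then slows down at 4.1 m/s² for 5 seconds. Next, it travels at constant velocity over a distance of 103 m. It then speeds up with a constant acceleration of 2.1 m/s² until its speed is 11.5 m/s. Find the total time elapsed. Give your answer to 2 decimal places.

24.43 s

Phase 1 (accelerating): v₀ = 14.5 m/s, a = 2.6 m/s².
v = v₀ + at = 14.5 + (2.6)(5.5) = 28.8 m/s
Δx = v₀t + ½at² = 14.5·5.5 + 0.5·2.6·5.5² = 119 m

Phase 2 (decelerating): v₀ = 28.8 m/s, a = -4.1 m/s².
v = v₀ + at = 28.8 + (-4.1)(5) = 8.30 m/s
Δx = v₀t + ½at² = 28.8·5 + 0.5·-4.1·5² = 92.8 m

Phase 3 (constant speed): v₀ = 8.30 m/s, a = 0 m/s².
Constant speed: t = d/v = 103/8.30 = 12.4 s

Phase 4 (accelerating): v₀ = 8.30 m/s, a = 2.1 m/s².
v = v₀ + at → t = (11.5 − 8.30) / 2.1 = 1.52 s
v² = v₀² + 2aΔx → Δx = (11.5² − 8.30²)/(2·2.1) = 15.1 m
Total time = 5.50 + 5.00 + 12.4 + 1.52 = 24.4 s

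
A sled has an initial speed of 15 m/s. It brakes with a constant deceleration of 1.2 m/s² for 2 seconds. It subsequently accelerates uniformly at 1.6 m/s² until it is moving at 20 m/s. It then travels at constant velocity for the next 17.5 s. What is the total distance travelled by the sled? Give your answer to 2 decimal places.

Phase 1 (decelerating): v₀ = 15.0 m/s, a = -1.2 m/s².
v = v₀ + at = 15.0 + (-1.2)(2) = 12.6 m/s
Δx = v₀t + ½at² = 15.0·2 + 0.5·-1.2·2² = 27.6 m

Phase 2 (accelerating): v₀ = 12.6 m/s, a = 1.6 m/s².
v = v₀ + at → t = (20 − 12.6) / 1.6 = 4.62 s
v² = v₀² + 2aΔx → Δx = (20² − 12.6²)/(2·1.6) = 75.4 m

Phase 3 (constant speed): v₀ = 20.0 m/s, a = 0 m/s².
v = v₀ + at = 20.0 + (0)(17.5) = 20.0 m/s
Δx = v₀t + ½at² = 20.0·17.5 + 0.5·0·17.5² = 350 m
Total distance = 27.6 + 75.4 + 350 = 453 m

452.99 m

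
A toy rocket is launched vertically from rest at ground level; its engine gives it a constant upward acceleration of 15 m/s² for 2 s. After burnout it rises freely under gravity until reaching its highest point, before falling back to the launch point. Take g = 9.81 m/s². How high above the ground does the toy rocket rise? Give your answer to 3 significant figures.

Phase 1 (powered ascent): v₀ = 0 m/s, a = 15 m/s².
v = v₀ + at = 0 + (15)(2) = 30.0 m/s
Δx = v₀t + ½at² = 0·2 + 0.5·15·2² = 30.0 m

Phase 2 (coasting upward): v₀ = 30.0 m/s, a = -9.81 m/s².
v = v₀ + at → t = (0 − 30.0) / -9.81 = 3.06 s
v² = v₀² + 2aΔx → Δx = (0² − 30.0²)/(2·-9.81) = 45.9 m
Maximum height = 30.0 + 45.9 = 75.9 m

75.9 m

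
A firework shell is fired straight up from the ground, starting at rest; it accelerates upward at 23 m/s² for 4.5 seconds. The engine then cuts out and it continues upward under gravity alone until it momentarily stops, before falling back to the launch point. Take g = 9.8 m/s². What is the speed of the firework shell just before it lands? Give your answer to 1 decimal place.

123.6 m/s

Phase 1 (powered ascent): v₀ = 0 m/s, a = 23 m/s².
v = v₀ + at = 0 + (23)(4.5) = 104 m/s
Δx = v₀t + ½at² = 0·4.5 + 0.5·23·4.5² = 233 m

Phase 2 (coasting upward): v₀ = 104 m/s, a = -9.8 m/s².
v = v₀ + at → t = (0 − 104) / -9.8 = 10.6 s
v² = v₀² + 2aΔx → Δx = (0² − 104²)/(2·-9.8) = 547 m

Phase 3 (free fall): v₀ = 0 m/s, a = -9.8 m/s².
Falls 779 m from rest: t = √(2·779/9.8) = 12.6 s; v = g·t = 124 m/s.
Impact speed = 124 m/s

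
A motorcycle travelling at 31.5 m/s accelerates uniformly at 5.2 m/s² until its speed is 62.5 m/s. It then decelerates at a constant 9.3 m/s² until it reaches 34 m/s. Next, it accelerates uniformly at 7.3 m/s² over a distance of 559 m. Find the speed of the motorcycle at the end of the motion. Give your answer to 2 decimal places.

96.53 m/s

Phase 1 (accelerating): v₀ = 31.5 m/s, a = 5.2 m/s².
v = v₀ + at → t = (62.5 − 31.5) / 5.2 = 5.96 s
v² = v₀² + 2aΔx → Δx = (62.5² − 31.5²)/(2·5.2) = 280 m

Phase 2 (decelerating): v₀ = 62.5 m/s, a = -9.3 m/s².
v = v₀ + at → t = (34 − 62.5) / -9.3 = 3.06 s
v² = v₀² + 2aΔx → Δx = (34² − 62.5²)/(2·-9.3) = 148 m

Phase 3 (accelerating): v₀ = 34.0 m/s, a = 7.3 m/s².
v² = v₀² + 2aΔx = 34.0² + 2·7.3·559 = 9320 → v = 96.5 m/s
t = (v − v₀)/a = (96.5 − 34.0)/7.3 = 8.57 s
Final speed = 96.5 m/s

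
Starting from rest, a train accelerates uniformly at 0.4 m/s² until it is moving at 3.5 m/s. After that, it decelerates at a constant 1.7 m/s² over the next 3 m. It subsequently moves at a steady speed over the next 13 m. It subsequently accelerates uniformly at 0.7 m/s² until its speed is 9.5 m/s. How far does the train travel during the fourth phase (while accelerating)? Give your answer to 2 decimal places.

Phase 1 (accelerating): v₀ = 0 m/s, a = 0.4 m/s².
v = v₀ + at → t = (3.5 − 0) / 0.4 = 8.75 s
v² = v₀² + 2aΔx → Δx = (3.5² − 0²)/(2·0.4) = 15.3 m

Phase 2 (decelerating): v₀ = 3.50 m/s, a = -1.7 m/s².
v² = v₀² + 2aΔx = 3.50² + 2·-1.7·3 = 2.05 → v = 1.43 m/s
t = (v − v₀)/a = (1.43 − 3.50)/-1.7 = 1.22 s

Phase 3 (constant speed): v₀ = 1.43 m/s, a = 0 m/s².
Constant speed: t = d/v = 13/1.43 = 9.08 s

Phase 4 (accelerating): v₀ = 1.43 m/s, a = 0.7 m/s².
v = v₀ + at → t = (9.5 − 1.43) / 0.7 = 11.5 s
v² = v₀² + 2aΔx → Δx = (9.5² − 1.43²)/(2·0.7) = 63.0 m
Distance in phase 4 = 63.0 m

63.00 m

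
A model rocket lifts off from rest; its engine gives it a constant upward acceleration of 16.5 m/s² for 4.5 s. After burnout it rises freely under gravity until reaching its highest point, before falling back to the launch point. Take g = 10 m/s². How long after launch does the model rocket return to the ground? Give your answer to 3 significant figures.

Phase 1 (powered ascent): v₀ = 0 m/s, a = 16.5 m/s².
v = v₀ + at = 0 + (16.5)(4.5) = 74.2 m/s
Δx = v₀t + ½at² = 0·4.5 + 0.5·16.5·4.5² = 167 m

Phase 2 (coasting upward): v₀ = 74.2 m/s, a = -10 m/s².
v = v₀ + at → t = (0 − 74.2) / -10 = 7.42 s
v² = v₀² + 2aΔx → Δx = (0² − 74.2²)/(2·-10) = 276 m

Phase 3 (free fall): v₀ = 0 m/s, a = -10 m/s².
Falls 443 m from rest: t = √(2·443/10) = 9.41 s; v = g·t = 94.1 m/s.
Total time = 4.50 + 7.42 + 9.41 = 21.3 s

21.3 s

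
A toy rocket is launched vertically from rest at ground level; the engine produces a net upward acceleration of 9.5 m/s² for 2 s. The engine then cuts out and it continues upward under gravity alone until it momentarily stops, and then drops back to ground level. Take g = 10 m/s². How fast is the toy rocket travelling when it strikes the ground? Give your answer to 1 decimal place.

27.2 m/s

Phase 1 (powered ascent): v₀ = 0 m/s, a = 9.5 m/s².
v = v₀ + at = 0 + (9.5)(2) = 19.0 m/s
Δx = v₀t + ½at² = 0·2 + 0.5·9.5·2² = 19.0 m

Phase 2 (coasting upward): v₀ = 19.0 m/s, a = -10 m/s².
v = v₀ + at → t = (0 − 19.0) / -10 = 1.90 s
v² = v₀² + 2aΔx → Δx = (0² − 19.0²)/(2·-10) = 18.1 m

Phase 3 (free fall): v₀ = 0 m/s, a = -10 m/s².
Falls 37.0 m from rest: t = √(2·37.0/10) = 2.72 s; v = g·t = 27.2 m/s.
Impact speed = 27.2 m/s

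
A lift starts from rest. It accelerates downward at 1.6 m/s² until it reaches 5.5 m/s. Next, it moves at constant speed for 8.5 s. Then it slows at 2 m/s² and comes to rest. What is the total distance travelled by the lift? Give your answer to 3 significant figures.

63.8 m

Phase 1 (accelerating): v₀ = 0 m/s, a = 1.6 m/s².
v = v₀ + at → t = (5.5 − 0) / 1.6 = 3.44 s
v² = v₀² + 2aΔx → Δx = (5.5² − 0²)/(2·1.6) = 9.45 m

Phase 2 (constant speed): v₀ = 5.50 m/s, a = 0 m/s².
v = v₀ + at = 5.50 + (0)(8.5) = 5.50 m/s
Δx = v₀t + ½at² = 5.50·8.5 + 0.5·0·8.5² = 46.8 m

Phase 3 (decelerating): v₀ = 5.50 m/s, a = -2 m/s².
v = v₀ + at → t = (0 − 5.50) / -2 = 2.75 s
v² = v₀² + 2aΔx → Δx = (0² − 5.50²)/(2·-2) = 7.56 m
Total distance = 9.45 + 46.8 + 7.56 = 63.8 m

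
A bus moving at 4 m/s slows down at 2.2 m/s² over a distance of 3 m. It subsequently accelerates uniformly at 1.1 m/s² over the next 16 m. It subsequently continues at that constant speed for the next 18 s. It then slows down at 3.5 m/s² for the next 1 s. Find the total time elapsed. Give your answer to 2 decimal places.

24.14 s

Phase 1 (decelerating): v₀ = 4.00 m/s, a = -2.2 m/s².
v² = v₀² + 2aΔx = 4.00² + 2·-2.2·3 = 2.80 → v = 1.67 m/s
t = (v − v₀)/a = (1.67 − 4.00)/-2.2 = 1.06 s

Phase 2 (accelerating): v₀ = 1.67 m/s, a = 1.1 m/s².
v² = v₀² + 2aΔx = 1.67² + 2·1.1·16 = 38.0 → v = 6.16 m/s
t = (v − v₀)/a = (6.16 − 1.67)/1.1 = 4.08 s

Phase 3 (constant speed): v₀ = 6.16 m/s, a = 0 m/s².
v = v₀ + at = 6.16 + (0)(18) = 6.16 m/s
Δx = v₀t + ½at² = 6.16·18 + 0.5·0·18² = 111 m

Phase 4 (decelerating): v₀ = 6.16 m/s, a = -3.5 m/s².
v = v₀ + at = 6.16 + (-3.5)(1) = 2.66 m/s
Δx = v₀t + ½at² = 6.16·1 + 0.5·-3.5·1² = 4.41 m
Total time = 1.06 + 4.08 + 18.0 + 1.00 = 24.1 s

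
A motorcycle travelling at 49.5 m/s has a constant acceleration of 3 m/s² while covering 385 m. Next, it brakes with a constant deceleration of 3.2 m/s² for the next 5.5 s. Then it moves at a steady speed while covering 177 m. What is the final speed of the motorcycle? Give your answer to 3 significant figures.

Phase 1 (accelerating): v₀ = 49.5 m/s, a = 3 m/s².
v² = v₀² + 2aΔx = 49.5² + 2·3·385 = 4760 → v = 69.0 m/s
t = (v − v₀)/a = (69.0 − 49.5)/3 = 6.50 s

Phase 2 (decelerating): v₀ = 69.0 m/s, a = -3.2 m/s².
v = v₀ + at = 69.0 + (-3.2)(5.5) = 51.4 m/s
Δx = v₀t + ½at² = 69.0·5.5 + 0.5·-3.2·5.5² = 331 m

Phase 3 (constant speed): v₀ = 51.4 m/s, a = 0 m/s².
Constant speed: t = d/v = 177/51.4 = 3.44 s
Final speed = 51.4 m/s

51.4 m/s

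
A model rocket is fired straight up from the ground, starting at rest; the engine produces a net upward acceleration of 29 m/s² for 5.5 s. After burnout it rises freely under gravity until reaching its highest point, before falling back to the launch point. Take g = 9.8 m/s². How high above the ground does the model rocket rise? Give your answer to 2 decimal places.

1736.60 m

Phase 1 (powered ascent): v₀ = 0 m/s, a = 29 m/s².
v = v₀ + at = 0 + (29)(5.5) = 160 m/s
Δx = v₀t + ½at² = 0·5.5 + 0.5·29·5.5² = 439 m

Phase 2 (coasting upward): v₀ = 160 m/s, a = -9.8 m/s².
v = v₀ + at → t = (0 − 160) / -9.8 = 16.3 s
v² = v₀² + 2aΔx → Δx = (0² − 160²)/(2·-9.8) = 1300 m
Maximum height = 439 + 1300 = 1740 m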